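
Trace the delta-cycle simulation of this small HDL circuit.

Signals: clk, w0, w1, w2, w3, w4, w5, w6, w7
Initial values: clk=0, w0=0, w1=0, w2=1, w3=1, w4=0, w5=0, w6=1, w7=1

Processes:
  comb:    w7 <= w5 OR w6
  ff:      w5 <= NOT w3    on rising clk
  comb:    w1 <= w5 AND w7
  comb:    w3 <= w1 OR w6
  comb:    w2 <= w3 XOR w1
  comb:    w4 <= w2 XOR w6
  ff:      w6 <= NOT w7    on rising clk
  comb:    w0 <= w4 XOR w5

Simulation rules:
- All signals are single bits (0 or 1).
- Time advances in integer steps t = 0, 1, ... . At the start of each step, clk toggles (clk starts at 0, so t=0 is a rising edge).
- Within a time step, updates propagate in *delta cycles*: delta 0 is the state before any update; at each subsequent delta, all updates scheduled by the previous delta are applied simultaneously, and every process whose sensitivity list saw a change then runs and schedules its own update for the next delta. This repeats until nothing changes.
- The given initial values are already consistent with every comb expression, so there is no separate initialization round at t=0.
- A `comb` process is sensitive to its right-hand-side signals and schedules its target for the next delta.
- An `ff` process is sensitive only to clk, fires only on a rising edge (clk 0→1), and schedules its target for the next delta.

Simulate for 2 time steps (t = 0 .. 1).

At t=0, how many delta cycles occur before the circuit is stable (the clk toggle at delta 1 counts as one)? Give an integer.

t=0 Δ0: w2=1 w1=0 w7=1 w0=0 w6=1 clk=0 w4=0 w5=0 w3=1
  Δ1: clk:0→1
  Δ2: w6:1→0
  Δ3: w7:1→0, w4:0→1, w3:1→0
  Δ4: w2:1→0, w0:0→1
  Δ5: w4:1→0
  Δ6: w0:1→0
  (6Δ to stable)
t=1 Δ0: w2=0 w1=0 w7=0 w0=0 w6=0 clk=1 w4=0 w5=0 w3=0
  Δ1: clk:1→0
  (1Δ to stable)

6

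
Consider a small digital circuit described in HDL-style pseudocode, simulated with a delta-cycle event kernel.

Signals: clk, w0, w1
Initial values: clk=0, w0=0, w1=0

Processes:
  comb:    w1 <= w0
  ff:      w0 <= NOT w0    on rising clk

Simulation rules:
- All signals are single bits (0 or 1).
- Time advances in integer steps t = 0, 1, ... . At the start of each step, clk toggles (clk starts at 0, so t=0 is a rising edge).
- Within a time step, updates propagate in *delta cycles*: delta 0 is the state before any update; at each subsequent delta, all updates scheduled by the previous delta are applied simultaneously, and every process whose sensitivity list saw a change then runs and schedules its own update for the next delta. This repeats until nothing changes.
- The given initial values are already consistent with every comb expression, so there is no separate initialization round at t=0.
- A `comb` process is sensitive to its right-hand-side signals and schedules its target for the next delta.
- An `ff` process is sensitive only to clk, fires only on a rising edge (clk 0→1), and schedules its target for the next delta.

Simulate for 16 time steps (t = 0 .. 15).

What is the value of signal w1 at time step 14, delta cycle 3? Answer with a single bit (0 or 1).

0

[bits: w1,clk,w0]
t=0: Δ0=000 Δ1=010 Δ2=011 Δ3=111 | 3Δ
t=1: Δ0=111 Δ1=101 | 1Δ
t=2: Δ0=101 Δ1=111 Δ2=110 Δ3=010 | 3Δ
t=3: Δ0=010 Δ1=000 | 1Δ
t=4: Δ0=000 Δ1=010 Δ2=011 Δ3=111 | 3Δ
t=5: Δ0=111 Δ1=101 | 1Δ
t=6: Δ0=101 Δ1=111 Δ2=110 Δ3=010 | 3Δ
t=7: Δ0=010 Δ1=000 | 1Δ
t=8: Δ0=000 Δ1=010 Δ2=011 Δ3=111 | 3Δ
t=9: Δ0=111 Δ1=101 | 1Δ
t=10: Δ0=101 Δ1=111 Δ2=110 Δ3=010 | 3Δ
t=11: Δ0=010 Δ1=000 | 1Δ
t=12: Δ0=000 Δ1=010 Δ2=011 Δ3=111 | 3Δ
t=13: Δ0=111 Δ1=101 | 1Δ
t=14: Δ0=101 Δ1=111 Δ2=110 Δ3=010 | 3Δ
t=15: Δ0=010 Δ1=000 | 1Δ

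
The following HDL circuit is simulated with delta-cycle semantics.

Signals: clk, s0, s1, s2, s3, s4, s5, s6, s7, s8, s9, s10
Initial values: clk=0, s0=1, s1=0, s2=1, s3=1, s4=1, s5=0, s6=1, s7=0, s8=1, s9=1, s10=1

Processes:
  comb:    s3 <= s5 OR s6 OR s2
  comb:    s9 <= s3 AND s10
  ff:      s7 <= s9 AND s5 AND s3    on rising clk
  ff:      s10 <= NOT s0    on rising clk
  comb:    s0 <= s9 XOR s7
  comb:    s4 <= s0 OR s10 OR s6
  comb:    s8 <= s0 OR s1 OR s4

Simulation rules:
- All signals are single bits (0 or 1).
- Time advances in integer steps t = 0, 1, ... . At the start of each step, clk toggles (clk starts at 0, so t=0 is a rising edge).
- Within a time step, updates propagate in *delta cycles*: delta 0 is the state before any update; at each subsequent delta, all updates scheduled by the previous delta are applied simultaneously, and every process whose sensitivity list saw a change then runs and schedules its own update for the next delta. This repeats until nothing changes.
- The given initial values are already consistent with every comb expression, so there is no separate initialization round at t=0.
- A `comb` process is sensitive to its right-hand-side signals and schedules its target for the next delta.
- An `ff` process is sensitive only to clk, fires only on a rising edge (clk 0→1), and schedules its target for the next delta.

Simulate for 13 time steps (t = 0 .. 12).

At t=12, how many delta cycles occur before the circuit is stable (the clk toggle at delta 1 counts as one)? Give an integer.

t=0 Δ0: s3=1 s10=1 s7=0 s6=1 s5=0 s4=1 s2=1 s9=1 s0=1 clk=0 s8=1 s1=0
  Δ1: clk:0→1
  Δ2: s10:1→0
  Δ3: s9:1→0
  Δ4: s0:1→0
  (4Δ to stable)
t=1 Δ0: s3=1 s10=0 s7=0 s6=1 s5=0 s4=1 s2=1 s9=0 s0=0 clk=1 s8=1 s1=0
  Δ1: clk:1→0
  (1Δ to stable)
t=2 Δ0: s3=1 s10=0 s7=0 s6=1 s5=0 s4=1 s2=1 s9=0 s0=0 clk=0 s8=1 s1=0
  Δ1: clk:0→1
  Δ2: s10:0→1
  Δ3: s9:0→1
  Δ4: s0:0→1
  (4Δ to stable)
t=3 Δ0: s3=1 s10=1 s7=0 s6=1 s5=0 s4=1 s2=1 s9=1 s0=1 clk=1 s8=1 s1=0
  Δ1: clk:1→0
  (1Δ to stable)
t=4 Δ0: s3=1 s10=1 s7=0 s6=1 s5=0 s4=1 s2=1 s9=1 s0=1 clk=0 s8=1 s1=0
  Δ1: clk:0→1
  Δ2: s10:1→0
  Δ3: s9:1→0
  Δ4: s0:1→0
  (4Δ to stable)
t=5 Δ0: s3=1 s10=0 s7=0 s6=1 s5=0 s4=1 s2=1 s9=0 s0=0 clk=1 s8=1 s1=0
  Δ1: clk:1→0
  (1Δ to stable)
t=6 Δ0: s3=1 s10=0 s7=0 s6=1 s5=0 s4=1 s2=1 s9=0 s0=0 clk=0 s8=1 s1=0
  Δ1: clk:0→1
  Δ2: s10:0→1
  Δ3: s9:0→1
  Δ4: s0:0→1
  (4Δ to stable)
t=7 Δ0: s3=1 s10=1 s7=0 s6=1 s5=0 s4=1 s2=1 s9=1 s0=1 clk=1 s8=1 s1=0
  Δ1: clk:1→0
  (1Δ to stable)
t=8 Δ0: s3=1 s10=1 s7=0 s6=1 s5=0 s4=1 s2=1 s9=1 s0=1 clk=0 s8=1 s1=0
  Δ1: clk:0→1
  Δ2: s10:1→0
  Δ3: s9:1→0
  Δ4: s0:1→0
  (4Δ to stable)
t=9 Δ0: s3=1 s10=0 s7=0 s6=1 s5=0 s4=1 s2=1 s9=0 s0=0 clk=1 s8=1 s1=0
  Δ1: clk:1→0
  (1Δ to stable)
t=10 Δ0: s3=1 s10=0 s7=0 s6=1 s5=0 s4=1 s2=1 s9=0 s0=0 clk=0 s8=1 s1=0
  Δ1: clk:0→1
  Δ2: s10:0→1
  Δ3: s9:0→1
  Δ4: s0:0→1
  (4Δ to stable)
t=11 Δ0: s3=1 s10=1 s7=0 s6=1 s5=0 s4=1 s2=1 s9=1 s0=1 clk=1 s8=1 s1=0
  Δ1: clk:1→0
  (1Δ to stable)
t=12 Δ0: s3=1 s10=1 s7=0 s6=1 s5=0 s4=1 s2=1 s9=1 s0=1 clk=0 s8=1 s1=0
  Δ1: clk:0→1
  Δ2: s10:1→0
  Δ3: s9:1→0
  Δ4: s0:1→0
  (4Δ to stable)

4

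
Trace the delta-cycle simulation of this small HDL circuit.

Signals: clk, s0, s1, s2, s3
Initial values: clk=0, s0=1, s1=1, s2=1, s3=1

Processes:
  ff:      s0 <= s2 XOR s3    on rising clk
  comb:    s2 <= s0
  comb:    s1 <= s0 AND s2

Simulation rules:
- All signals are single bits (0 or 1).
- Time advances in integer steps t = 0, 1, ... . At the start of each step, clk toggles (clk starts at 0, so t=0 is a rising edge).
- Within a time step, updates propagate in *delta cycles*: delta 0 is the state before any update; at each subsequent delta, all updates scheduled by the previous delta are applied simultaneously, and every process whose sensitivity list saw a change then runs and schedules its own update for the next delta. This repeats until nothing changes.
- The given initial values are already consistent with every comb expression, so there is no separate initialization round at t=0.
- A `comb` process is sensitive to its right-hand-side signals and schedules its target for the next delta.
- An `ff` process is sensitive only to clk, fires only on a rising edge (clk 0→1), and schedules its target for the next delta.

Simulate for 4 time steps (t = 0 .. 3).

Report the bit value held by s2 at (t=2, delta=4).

t=0 Δ0: s0=1 clk=0 s3=1 s1=1 s2=1
  Δ1: clk:0→1
  Δ2: s0:1→0
  Δ3: s1:1→0, s2:1→0
  (3Δ to stable)
t=1 Δ0: s0=0 clk=1 s3=1 s1=0 s2=0
  Δ1: clk:1→0
  (1Δ to stable)
t=2 Δ0: s0=0 clk=0 s3=1 s1=0 s2=0
  Δ1: clk:0→1
  Δ2: s0:0→1
  Δ3: s2:0→1
  Δ4: s1:0→1
  (4Δ to stable)
t=3 Δ0: s0=1 clk=1 s3=1 s1=1 s2=1
  Δ1: clk:1→0
  (1Δ to stable)

1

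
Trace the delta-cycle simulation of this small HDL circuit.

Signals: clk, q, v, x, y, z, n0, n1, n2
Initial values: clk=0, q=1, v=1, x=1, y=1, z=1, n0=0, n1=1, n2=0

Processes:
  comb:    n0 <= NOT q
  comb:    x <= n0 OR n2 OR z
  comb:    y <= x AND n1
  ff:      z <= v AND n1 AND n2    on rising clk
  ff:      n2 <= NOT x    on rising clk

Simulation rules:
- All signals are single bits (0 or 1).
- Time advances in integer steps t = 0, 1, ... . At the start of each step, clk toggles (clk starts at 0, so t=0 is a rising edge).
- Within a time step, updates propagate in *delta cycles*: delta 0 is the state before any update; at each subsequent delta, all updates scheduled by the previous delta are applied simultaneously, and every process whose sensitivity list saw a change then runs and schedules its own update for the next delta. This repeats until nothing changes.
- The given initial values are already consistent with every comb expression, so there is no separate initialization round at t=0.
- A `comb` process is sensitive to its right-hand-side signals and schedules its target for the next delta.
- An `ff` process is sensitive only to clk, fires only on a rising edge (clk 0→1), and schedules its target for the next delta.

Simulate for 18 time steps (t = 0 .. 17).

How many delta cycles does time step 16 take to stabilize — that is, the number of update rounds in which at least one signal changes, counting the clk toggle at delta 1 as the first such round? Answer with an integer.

2

t=0 Δ0: clk=0 v=1 q=1 z=1 n2=0 y=1 n0=0 x=1 n1=1
  Δ1: clk:0→1
  Δ2: z:1→0
  Δ3: x:1→0
  Δ4: y:1→0
  (4Δ to stable)
t=1 Δ0: clk=1 v=1 q=1 z=0 n2=0 y=0 n0=0 x=0 n1=1
  Δ1: clk:1→0
  (1Δ to stable)
t=2 Δ0: clk=0 v=1 q=1 z=0 n2=0 y=0 n0=0 x=0 n1=1
  Δ1: clk:0→1
  Δ2: n2:0→1
  Δ3: x:0→1
  Δ4: y:0→1
  (4Δ to stable)
t=3 Δ0: clk=1 v=1 q=1 z=0 n2=1 y=1 n0=0 x=1 n1=1
  Δ1: clk:1→0
  (1Δ to stable)
t=4 Δ0: clk=0 v=1 q=1 z=0 n2=1 y=1 n0=0 x=1 n1=1
  Δ1: clk:0→1
  Δ2: z:0→1, n2:1→0
  (2Δ to stable)
t=5 Δ0: clk=1 v=1 q=1 z=1 n2=0 y=1 n0=0 x=1 n1=1
  Δ1: clk:1→0
  (1Δ to stable)
t=6 Δ0: clk=0 v=1 q=1 z=1 n2=0 y=1 n0=0 x=1 n1=1
  Δ1: clk:0→1
  Δ2: z:1→0
  Δ3: x:1→0
  Δ4: y:1→0
  (4Δ to stable)
t=7 Δ0: clk=1 v=1 q=1 z=0 n2=0 y=0 n0=0 x=0 n1=1
  Δ1: clk:1→0
  (1Δ to stable)
t=8 Δ0: clk=0 v=1 q=1 z=0 n2=0 y=0 n0=0 x=0 n1=1
  Δ1: clk:0→1
  Δ2: n2:0→1
  Δ3: x:0→1
  Δ4: y:0→1
  (4Δ to stable)
t=9 Δ0: clk=1 v=1 q=1 z=0 n2=1 y=1 n0=0 x=1 n1=1
  Δ1: clk:1→0
  (1Δ to stable)
t=10 Δ0: clk=0 v=1 q=1 z=0 n2=1 y=1 n0=0 x=1 n1=1
  Δ1: clk:0→1
  Δ2: z:0→1, n2:1→0
  (2Δ to stable)
t=11 Δ0: clk=1 v=1 q=1 z=1 n2=0 y=1 n0=0 x=1 n1=1
  Δ1: clk:1→0
  (1Δ to stable)
t=12 Δ0: clk=0 v=1 q=1 z=1 n2=0 y=1 n0=0 x=1 n1=1
  Δ1: clk:0→1
  Δ2: z:1→0
  Δ3: x:1→0
  Δ4: y:1→0
  (4Δ to stable)
t=13 Δ0: clk=1 v=1 q=1 z=0 n2=0 y=0 n0=0 x=0 n1=1
  Δ1: clk:1→0
  (1Δ to stable)
t=14 Δ0: clk=0 v=1 q=1 z=0 n2=0 y=0 n0=0 x=0 n1=1
  Δ1: clk:0→1
  Δ2: n2:0→1
  Δ3: x:0→1
  Δ4: y:0→1
  (4Δ to stable)
t=15 Δ0: clk=1 v=1 q=1 z=0 n2=1 y=1 n0=0 x=1 n1=1
  Δ1: clk:1→0
  (1Δ to stable)
t=16 Δ0: clk=0 v=1 q=1 z=0 n2=1 y=1 n0=0 x=1 n1=1
  Δ1: clk:0→1
  Δ2: z:0→1, n2:1→0
  (2Δ to stable)
t=17 Δ0: clk=1 v=1 q=1 z=1 n2=0 y=1 n0=0 x=1 n1=1
  Δ1: clk:1→0
  (1Δ to stable)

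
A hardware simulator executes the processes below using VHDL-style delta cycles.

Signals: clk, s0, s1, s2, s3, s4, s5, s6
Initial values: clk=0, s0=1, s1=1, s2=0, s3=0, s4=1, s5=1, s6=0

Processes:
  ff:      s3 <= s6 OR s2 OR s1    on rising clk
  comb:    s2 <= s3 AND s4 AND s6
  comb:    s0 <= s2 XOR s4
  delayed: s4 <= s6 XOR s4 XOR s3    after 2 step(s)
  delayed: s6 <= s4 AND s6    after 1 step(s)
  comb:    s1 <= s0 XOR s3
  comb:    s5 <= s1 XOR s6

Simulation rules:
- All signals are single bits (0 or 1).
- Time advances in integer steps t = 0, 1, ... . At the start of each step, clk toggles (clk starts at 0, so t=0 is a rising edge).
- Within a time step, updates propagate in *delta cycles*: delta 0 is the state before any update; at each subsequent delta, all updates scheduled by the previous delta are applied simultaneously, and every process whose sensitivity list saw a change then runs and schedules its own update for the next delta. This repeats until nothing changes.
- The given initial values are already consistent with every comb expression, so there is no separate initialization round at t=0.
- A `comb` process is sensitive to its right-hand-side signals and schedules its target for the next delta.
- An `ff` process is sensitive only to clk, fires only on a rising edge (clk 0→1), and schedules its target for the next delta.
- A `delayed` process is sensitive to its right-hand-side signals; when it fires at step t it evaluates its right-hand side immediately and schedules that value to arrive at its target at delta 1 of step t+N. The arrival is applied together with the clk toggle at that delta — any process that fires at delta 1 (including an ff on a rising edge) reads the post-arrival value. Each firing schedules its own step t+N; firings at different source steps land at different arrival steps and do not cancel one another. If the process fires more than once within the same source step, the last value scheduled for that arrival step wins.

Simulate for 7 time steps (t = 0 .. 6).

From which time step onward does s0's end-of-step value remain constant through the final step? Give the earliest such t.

2

t0.Δ0 s5=1 s2=0 s1=1 clk=0 s0=1 s4=1 s3=0 s6=0
t0.Δ1 s5=1 s2=0 s1=1 clk=1 s0=1 s4=1 s3=0 s6=0
t0.Δ2 s5=1 s2=0 s1=1 clk=1 s0=1 s4=1 s3=1 s6=0
t0.Δ3 s5=1 s2=0 s1=0 clk=1 s0=1 s4=1 s3=1 s6=0
t0.Δ4 s5=0 s2=0 s1=0 clk=1 s0=1 s4=1 s3=1 s6=0
t1.Δ0 s5=0 s2=0 s1=0 clk=1 s0=1 s4=1 s3=1 s6=0
t1.Δ1 s5=0 s2=0 s1=0 clk=0 s0=1 s4=1 s3=1 s6=0
t2.Δ0 s5=0 s2=0 s1=0 clk=0 s0=1 s4=1 s3=1 s6=0
t2.Δ1 s5=0 s2=0 s1=0 clk=1 s0=1 s4=0 s3=1 s6=0
t2.Δ2 s5=0 s2=0 s1=0 clk=1 s0=0 s4=0 s3=0 s6=0
t3.Δ0 s5=0 s2=0 s1=0 clk=1 s0=0 s4=0 s3=0 s6=0
t3.Δ1 s5=0 s2=0 s1=0 clk=0 s0=0 s4=0 s3=0 s6=0
t4.Δ0 s5=0 s2=0 s1=0 clk=0 s0=0 s4=0 s3=0 s6=0
t4.Δ1 s5=0 s2=0 s1=0 clk=1 s0=0 s4=0 s3=0 s6=0
t5.Δ0 s5=0 s2=0 s1=0 clk=1 s0=0 s4=0 s3=0 s6=0
t5.Δ1 s5=0 s2=0 s1=0 clk=0 s0=0 s4=0 s3=0 s6=0
t6.Δ0 s5=0 s2=0 s1=0 clk=0 s0=0 s4=0 s3=0 s6=0
t6.Δ1 s5=0 s2=0 s1=0 clk=1 s0=0 s4=0 s3=0 s6=0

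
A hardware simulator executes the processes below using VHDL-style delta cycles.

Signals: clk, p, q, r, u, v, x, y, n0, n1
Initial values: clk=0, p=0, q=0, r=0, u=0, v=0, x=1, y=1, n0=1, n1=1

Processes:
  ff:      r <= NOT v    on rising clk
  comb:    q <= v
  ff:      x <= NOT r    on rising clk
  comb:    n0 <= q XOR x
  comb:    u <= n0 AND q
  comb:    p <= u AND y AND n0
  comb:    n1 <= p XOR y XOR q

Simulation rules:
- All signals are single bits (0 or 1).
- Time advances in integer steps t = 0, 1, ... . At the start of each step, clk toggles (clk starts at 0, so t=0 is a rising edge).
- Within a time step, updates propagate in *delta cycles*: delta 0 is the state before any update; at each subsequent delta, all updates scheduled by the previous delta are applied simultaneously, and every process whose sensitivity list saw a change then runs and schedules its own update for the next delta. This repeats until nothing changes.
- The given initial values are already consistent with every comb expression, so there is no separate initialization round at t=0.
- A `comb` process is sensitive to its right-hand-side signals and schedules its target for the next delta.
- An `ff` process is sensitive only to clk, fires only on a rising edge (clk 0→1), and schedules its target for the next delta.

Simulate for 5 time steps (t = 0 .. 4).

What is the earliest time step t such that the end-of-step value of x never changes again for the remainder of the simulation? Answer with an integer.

2

t=0 Δ0: p=0 clk=0 x=1 y=1 n0=1 q=0 n1=1 u=0 v=0 r=0
  Δ1: clk:0→1
  Δ2: r:0→1
  (2Δ to stable)
t=1 Δ0: p=0 clk=1 x=1 y=1 n0=1 q=0 n1=1 u=0 v=0 r=1
  Δ1: clk:1→0
  (1Δ to stable)
t=2 Δ0: p=0 clk=0 x=1 y=1 n0=1 q=0 n1=1 u=0 v=0 r=1
  Δ1: clk:0→1
  Δ2: x:1→0
  Δ3: n0:1→0
  (3Δ to stable)
t=3 Δ0: p=0 clk=1 x=0 y=1 n0=0 q=0 n1=1 u=0 v=0 r=1
  Δ1: clk:1→0
  (1Δ to stable)
t=4 Δ0: p=0 clk=0 x=0 y=1 n0=0 q=0 n1=1 u=0 v=0 r=1
  Δ1: clk:0→1
  (1Δ to stable)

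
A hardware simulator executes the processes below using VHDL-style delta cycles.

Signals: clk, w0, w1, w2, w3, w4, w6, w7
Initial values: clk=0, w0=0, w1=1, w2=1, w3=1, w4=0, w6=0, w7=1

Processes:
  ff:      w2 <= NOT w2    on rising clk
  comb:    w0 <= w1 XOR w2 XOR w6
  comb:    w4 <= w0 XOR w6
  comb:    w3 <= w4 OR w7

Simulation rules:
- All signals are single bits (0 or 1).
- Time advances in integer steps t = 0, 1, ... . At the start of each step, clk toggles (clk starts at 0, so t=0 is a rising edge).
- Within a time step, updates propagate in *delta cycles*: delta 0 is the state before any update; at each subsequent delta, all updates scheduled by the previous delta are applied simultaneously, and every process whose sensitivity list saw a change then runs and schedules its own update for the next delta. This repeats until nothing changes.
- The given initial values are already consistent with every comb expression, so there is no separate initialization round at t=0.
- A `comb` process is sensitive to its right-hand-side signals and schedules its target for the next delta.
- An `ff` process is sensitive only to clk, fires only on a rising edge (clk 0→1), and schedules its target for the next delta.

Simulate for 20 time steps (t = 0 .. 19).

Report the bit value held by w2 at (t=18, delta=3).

1

[bits: w7,clk,w0,w4,w6,w1,w2,w3]
t=0: Δ0=10000111 Δ1=11000111 Δ2=11000101 Δ3=11100101 Δ4=11110101 | 4Δ
t=1: Δ0=11110101 Δ1=10110101 | 1Δ
t=2: Δ0=10110101 Δ1=11110101 Δ2=11110111 Δ3=11010111 Δ4=11000111 | 4Δ
t=3: Δ0=11000111 Δ1=10000111 | 1Δ
t=4: Δ0=10000111 Δ1=11000111 Δ2=11000101 Δ3=11100101 Δ4=11110101 | 4Δ
t=5: Δ0=11110101 Δ1=10110101 | 1Δ
t=6: Δ0=10110101 Δ1=11110101 Δ2=11110111 Δ3=11010111 Δ4=11000111 | 4Δ
t=7: Δ0=11000111 Δ1=10000111 | 1Δ
t=8: Δ0=10000111 Δ1=11000111 Δ2=11000101 Δ3=11100101 Δ4=11110101 | 4Δ
t=9: Δ0=11110101 Δ1=10110101 | 1Δ
t=10: Δ0=10110101 Δ1=11110101 Δ2=11110111 Δ3=11010111 Δ4=11000111 | 4Δ
t=11: Δ0=11000111 Δ1=10000111 | 1Δ
t=12: Δ0=10000111 Δ1=11000111 Δ2=11000101 Δ3=11100101 Δ4=11110101 | 4Δ
t=13: Δ0=11110101 Δ1=10110101 | 1Δ
t=14: Δ0=10110101 Δ1=11110101 Δ2=11110111 Δ3=11010111 Δ4=11000111 | 4Δ
t=15: Δ0=11000111 Δ1=10000111 | 1Δ
t=16: Δ0=10000111 Δ1=11000111 Δ2=11000101 Δ3=11100101 Δ4=11110101 | 4Δ
t=17: Δ0=11110101 Δ1=10110101 | 1Δ
t=18: Δ0=10110101 Δ1=11110101 Δ2=11110111 Δ3=11010111 Δ4=11000111 | 4Δ
t=19: Δ0=11000111 Δ1=10000111 | 1Δ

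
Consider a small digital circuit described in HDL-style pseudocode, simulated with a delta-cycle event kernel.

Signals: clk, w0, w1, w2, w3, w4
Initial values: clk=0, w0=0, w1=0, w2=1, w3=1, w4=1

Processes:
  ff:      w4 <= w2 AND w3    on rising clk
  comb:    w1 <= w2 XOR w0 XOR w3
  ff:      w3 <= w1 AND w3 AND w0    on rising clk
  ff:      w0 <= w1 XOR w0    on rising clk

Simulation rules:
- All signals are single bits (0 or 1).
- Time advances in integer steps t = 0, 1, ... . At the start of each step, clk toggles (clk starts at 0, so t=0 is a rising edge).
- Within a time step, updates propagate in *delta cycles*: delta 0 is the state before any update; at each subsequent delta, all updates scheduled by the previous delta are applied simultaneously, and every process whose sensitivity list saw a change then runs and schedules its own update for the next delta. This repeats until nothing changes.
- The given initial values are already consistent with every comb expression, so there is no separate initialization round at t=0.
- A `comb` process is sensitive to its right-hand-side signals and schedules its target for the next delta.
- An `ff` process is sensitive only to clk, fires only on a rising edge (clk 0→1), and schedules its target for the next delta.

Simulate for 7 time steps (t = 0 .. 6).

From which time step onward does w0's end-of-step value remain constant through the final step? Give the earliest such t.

2

t0.Δ0 w2=1 clk=0 w3=1 w0=0 w4=1 w1=0
t0.Δ1 w2=1 clk=1 w3=1 w0=0 w4=1 w1=0
t0.Δ2 w2=1 clk=1 w3=0 w0=0 w4=1 w1=0
t0.Δ3 w2=1 clk=1 w3=0 w0=0 w4=1 w1=1
t1.Δ0 w2=1 clk=1 w3=0 w0=0 w4=1 w1=1
t1.Δ1 w2=1 clk=0 w3=0 w0=0 w4=1 w1=1
t2.Δ0 w2=1 clk=0 w3=0 w0=0 w4=1 w1=1
t2.Δ1 w2=1 clk=1 w3=0 w0=0 w4=1 w1=1
t2.Δ2 w2=1 clk=1 w3=0 w0=1 w4=0 w1=1
t2.Δ3 w2=1 clk=1 w3=0 w0=1 w4=0 w1=0
t3.Δ0 w2=1 clk=1 w3=0 w0=1 w4=0 w1=0
t3.Δ1 w2=1 clk=0 w3=0 w0=1 w4=0 w1=0
t4.Δ0 w2=1 clk=0 w3=0 w0=1 w4=0 w1=0
t4.Δ1 w2=1 clk=1 w3=0 w0=1 w4=0 w1=0
t5.Δ0 w2=1 clk=1 w3=0 w0=1 w4=0 w1=0
t5.Δ1 w2=1 clk=0 w3=0 w0=1 w4=0 w1=0
t6.Δ0 w2=1 clk=0 w3=0 w0=1 w4=0 w1=0
t6.Δ1 w2=1 clk=1 w3=0 w0=1 w4=0 w1=0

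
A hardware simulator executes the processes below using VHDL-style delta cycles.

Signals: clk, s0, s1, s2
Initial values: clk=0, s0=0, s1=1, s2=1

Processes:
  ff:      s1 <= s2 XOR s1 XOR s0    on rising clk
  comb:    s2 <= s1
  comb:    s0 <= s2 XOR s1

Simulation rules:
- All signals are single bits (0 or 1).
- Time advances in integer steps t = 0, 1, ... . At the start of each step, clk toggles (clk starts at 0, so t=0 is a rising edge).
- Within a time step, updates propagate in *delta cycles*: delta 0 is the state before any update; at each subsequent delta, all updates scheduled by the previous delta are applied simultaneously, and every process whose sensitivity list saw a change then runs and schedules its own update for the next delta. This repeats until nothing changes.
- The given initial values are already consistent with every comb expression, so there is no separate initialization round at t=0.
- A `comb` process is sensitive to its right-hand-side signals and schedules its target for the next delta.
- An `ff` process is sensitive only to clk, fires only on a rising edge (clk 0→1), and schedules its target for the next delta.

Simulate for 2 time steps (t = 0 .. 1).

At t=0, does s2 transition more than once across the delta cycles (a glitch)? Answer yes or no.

t=0 Δ0: clk=0 s1=1 s2=1 s0=0
  Δ1: clk:0→1
  Δ2: s1:1→0
  Δ3: s2:1→0, s0:0→1
  Δ4: s0:1→0
  (4Δ to stable)
t=1 Δ0: clk=1 s1=0 s2=0 s0=0
  Δ1: clk:1→0
  (1Δ to stable)

no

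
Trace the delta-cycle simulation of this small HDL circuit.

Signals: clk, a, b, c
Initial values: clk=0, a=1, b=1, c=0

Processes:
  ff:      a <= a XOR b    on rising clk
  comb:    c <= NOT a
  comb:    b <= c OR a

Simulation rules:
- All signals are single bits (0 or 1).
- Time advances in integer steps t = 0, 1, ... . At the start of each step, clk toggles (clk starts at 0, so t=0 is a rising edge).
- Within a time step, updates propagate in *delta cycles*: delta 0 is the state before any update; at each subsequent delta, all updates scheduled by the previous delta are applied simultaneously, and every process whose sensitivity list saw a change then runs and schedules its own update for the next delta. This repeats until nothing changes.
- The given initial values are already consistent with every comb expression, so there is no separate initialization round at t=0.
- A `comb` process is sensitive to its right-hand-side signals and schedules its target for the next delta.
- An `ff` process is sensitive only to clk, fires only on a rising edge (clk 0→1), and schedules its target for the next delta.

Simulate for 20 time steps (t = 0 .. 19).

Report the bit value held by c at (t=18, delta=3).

t0.Δ0 c=0 clk=0 a=1 b=1
t0.Δ1 c=0 clk=1 a=1 b=1
t0.Δ2 c=0 clk=1 a=0 b=1
t0.Δ3 c=1 clk=1 a=0 b=0
t0.Δ4 c=1 clk=1 a=0 b=1
t1.Δ0 c=1 clk=1 a=0 b=1
t1.Δ1 c=1 clk=0 a=0 b=1
t2.Δ0 c=1 clk=0 a=0 b=1
t2.Δ1 c=1 clk=1 a=0 b=1
t2.Δ2 c=1 clk=1 a=1 b=1
t2.Δ3 c=0 clk=1 a=1 b=1
t3.Δ0 c=0 clk=1 a=1 b=1
t3.Δ1 c=0 clk=0 a=1 b=1
t4.Δ0 c=0 clk=0 a=1 b=1
t4.Δ1 c=0 clk=1 a=1 b=1
t4.Δ2 c=0 clk=1 a=0 b=1
t4.Δ3 c=1 clk=1 a=0 b=0
t4.Δ4 c=1 clk=1 a=0 b=1
t5.Δ0 c=1 clk=1 a=0 b=1
t5.Δ1 c=1 clk=0 a=0 b=1
t6.Δ0 c=1 clk=0 a=0 b=1
t6.Δ1 c=1 clk=1 a=0 b=1
t6.Δ2 c=1 clk=1 a=1 b=1
t6.Δ3 c=0 clk=1 a=1 b=1
t7.Δ0 c=0 clk=1 a=1 b=1
t7.Δ1 c=0 clk=0 a=1 b=1
t8.Δ0 c=0 clk=0 a=1 b=1
t8.Δ1 c=0 clk=1 a=1 b=1
t8.Δ2 c=0 clk=1 a=0 b=1
t8.Δ3 c=1 clk=1 a=0 b=0
t8.Δ4 c=1 clk=1 a=0 b=1
t9.Δ0 c=1 clk=1 a=0 b=1
t9.Δ1 c=1 clk=0 a=0 b=1
t10.Δ0 c=1 clk=0 a=0 b=1
t10.Δ1 c=1 clk=1 a=0 b=1
t10.Δ2 c=1 clk=1 a=1 b=1
t10.Δ3 c=0 clk=1 a=1 b=1
t11.Δ0 c=0 clk=1 a=1 b=1
t11.Δ1 c=0 clk=0 a=1 b=1
t12.Δ0 c=0 clk=0 a=1 b=1
t12.Δ1 c=0 clk=1 a=1 b=1
t12.Δ2 c=0 clk=1 a=0 b=1
t12.Δ3 c=1 clk=1 a=0 b=0
t12.Δ4 c=1 clk=1 a=0 b=1
t13.Δ0 c=1 clk=1 a=0 b=1
t13.Δ1 c=1 clk=0 a=0 b=1
t14.Δ0 c=1 clk=0 a=0 b=1
t14.Δ1 c=1 clk=1 a=0 b=1
t14.Δ2 c=1 clk=1 a=1 b=1
t14.Δ3 c=0 clk=1 a=1 b=1
t15.Δ0 c=0 clk=1 a=1 b=1
t15.Δ1 c=0 clk=0 a=1 b=1
t16.Δ0 c=0 clk=0 a=1 b=1
t16.Δ1 c=0 clk=1 a=1 b=1
t16.Δ2 c=0 clk=1 a=0 b=1
t16.Δ3 c=1 clk=1 a=0 b=0
t16.Δ4 c=1 clk=1 a=0 b=1
t17.Δ0 c=1 clk=1 a=0 b=1
t17.Δ1 c=1 clk=0 a=0 b=1
t18.Δ0 c=1 clk=0 a=0 b=1
t18.Δ1 c=1 clk=1 a=0 b=1
t18.Δ2 c=1 clk=1 a=1 b=1
t18.Δ3 c=0 clk=1 a=1 b=1
t19.Δ0 c=0 clk=1 a=1 b=1
t19.Δ1 c=0 clk=0 a=1 b=1

0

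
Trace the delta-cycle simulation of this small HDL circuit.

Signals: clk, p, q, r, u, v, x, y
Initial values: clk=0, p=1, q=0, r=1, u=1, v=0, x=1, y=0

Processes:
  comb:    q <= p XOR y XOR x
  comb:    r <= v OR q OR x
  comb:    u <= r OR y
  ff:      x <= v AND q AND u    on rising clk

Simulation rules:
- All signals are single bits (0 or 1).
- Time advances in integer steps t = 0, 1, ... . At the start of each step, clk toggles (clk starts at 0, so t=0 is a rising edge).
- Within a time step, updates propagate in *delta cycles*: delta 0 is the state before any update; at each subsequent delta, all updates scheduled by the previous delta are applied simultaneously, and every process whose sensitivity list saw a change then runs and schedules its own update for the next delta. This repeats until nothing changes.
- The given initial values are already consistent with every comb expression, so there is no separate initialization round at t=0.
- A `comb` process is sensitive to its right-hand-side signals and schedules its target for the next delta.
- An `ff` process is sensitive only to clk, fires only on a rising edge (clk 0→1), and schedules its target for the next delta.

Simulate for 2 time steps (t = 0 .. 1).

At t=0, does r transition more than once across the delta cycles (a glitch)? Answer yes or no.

[bits: r,v,clk,x,q,u,p,y]
t=0: Δ0=10010110 Δ1=10110110 Δ2=10100110 Δ3=00101110 Δ4=10101010 Δ5=10101110 | 5Δ
t=1: Δ0=10101110 Δ1=10001110 | 1Δ

yes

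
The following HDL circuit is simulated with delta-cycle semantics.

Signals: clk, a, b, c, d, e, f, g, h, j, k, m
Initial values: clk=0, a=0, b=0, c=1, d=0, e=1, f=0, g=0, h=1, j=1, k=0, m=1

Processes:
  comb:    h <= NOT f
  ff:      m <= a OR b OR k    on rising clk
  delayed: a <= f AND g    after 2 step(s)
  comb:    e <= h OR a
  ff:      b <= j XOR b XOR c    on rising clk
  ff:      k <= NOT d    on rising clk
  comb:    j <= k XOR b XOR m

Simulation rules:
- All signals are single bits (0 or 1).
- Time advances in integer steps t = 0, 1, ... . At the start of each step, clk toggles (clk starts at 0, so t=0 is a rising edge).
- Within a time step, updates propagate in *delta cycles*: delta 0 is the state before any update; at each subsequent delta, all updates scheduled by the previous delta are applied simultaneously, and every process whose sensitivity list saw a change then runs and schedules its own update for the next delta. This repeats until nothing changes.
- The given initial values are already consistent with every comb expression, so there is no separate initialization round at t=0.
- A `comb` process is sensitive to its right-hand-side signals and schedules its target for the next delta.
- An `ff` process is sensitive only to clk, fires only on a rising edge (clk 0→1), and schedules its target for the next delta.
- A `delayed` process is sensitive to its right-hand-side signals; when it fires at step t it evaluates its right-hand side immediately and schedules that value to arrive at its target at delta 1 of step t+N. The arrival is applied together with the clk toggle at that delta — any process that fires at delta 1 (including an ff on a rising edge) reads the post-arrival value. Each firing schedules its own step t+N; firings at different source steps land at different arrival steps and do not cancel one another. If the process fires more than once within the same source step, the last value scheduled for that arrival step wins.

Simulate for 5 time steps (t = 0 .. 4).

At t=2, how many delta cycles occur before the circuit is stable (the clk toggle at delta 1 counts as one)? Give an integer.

t0.Δ0 clk=0 g=0 m=1 b=0 a=0 k=0 h=1 c=1 f=0 d=0 j=1 e=1
t0.Δ1 clk=1 g=0 m=1 b=0 a=0 k=0 h=1 c=1 f=0 d=0 j=1 e=1
t0.Δ2 clk=1 g=0 m=0 b=0 a=0 k=1 h=1 c=1 f=0 d=0 j=1 e=1
t1.Δ0 clk=1 g=0 m=0 b=0 a=0 k=1 h=1 c=1 f=0 d=0 j=1 e=1
t1.Δ1 clk=0 g=0 m=0 b=0 a=0 k=1 h=1 c=1 f=0 d=0 j=1 e=1
t2.Δ0 clk=0 g=0 m=0 b=0 a=0 k=1 h=1 c=1 f=0 d=0 j=1 e=1
t2.Δ1 clk=1 g=0 m=0 b=0 a=0 k=1 h=1 c=1 f=0 d=0 j=1 e=1
t2.Δ2 clk=1 g=0 m=1 b=0 a=0 k=1 h=1 c=1 f=0 d=0 j=1 e=1
t2.Δ3 clk=1 g=0 m=1 b=0 a=0 k=1 h=1 c=1 f=0 d=0 j=0 e=1
t3.Δ0 clk=1 g=0 m=1 b=0 a=0 k=1 h=1 c=1 f=0 d=0 j=0 e=1
t3.Δ1 clk=0 g=0 m=1 b=0 a=0 k=1 h=1 c=1 f=0 d=0 j=0 e=1
t4.Δ0 clk=0 g=0 m=1 b=0 a=0 k=1 h=1 c=1 f=0 d=0 j=0 e=1
t4.Δ1 clk=1 g=0 m=1 b=0 a=0 k=1 h=1 c=1 f=0 d=0 j=0 e=1
t4.Δ2 clk=1 g=0 m=1 b=1 a=0 k=1 h=1 c=1 f=0 d=0 j=0 e=1
t4.Δ3 clk=1 g=0 m=1 b=1 a=0 k=1 h=1 c=1 f=0 d=0 j=1 e=1

3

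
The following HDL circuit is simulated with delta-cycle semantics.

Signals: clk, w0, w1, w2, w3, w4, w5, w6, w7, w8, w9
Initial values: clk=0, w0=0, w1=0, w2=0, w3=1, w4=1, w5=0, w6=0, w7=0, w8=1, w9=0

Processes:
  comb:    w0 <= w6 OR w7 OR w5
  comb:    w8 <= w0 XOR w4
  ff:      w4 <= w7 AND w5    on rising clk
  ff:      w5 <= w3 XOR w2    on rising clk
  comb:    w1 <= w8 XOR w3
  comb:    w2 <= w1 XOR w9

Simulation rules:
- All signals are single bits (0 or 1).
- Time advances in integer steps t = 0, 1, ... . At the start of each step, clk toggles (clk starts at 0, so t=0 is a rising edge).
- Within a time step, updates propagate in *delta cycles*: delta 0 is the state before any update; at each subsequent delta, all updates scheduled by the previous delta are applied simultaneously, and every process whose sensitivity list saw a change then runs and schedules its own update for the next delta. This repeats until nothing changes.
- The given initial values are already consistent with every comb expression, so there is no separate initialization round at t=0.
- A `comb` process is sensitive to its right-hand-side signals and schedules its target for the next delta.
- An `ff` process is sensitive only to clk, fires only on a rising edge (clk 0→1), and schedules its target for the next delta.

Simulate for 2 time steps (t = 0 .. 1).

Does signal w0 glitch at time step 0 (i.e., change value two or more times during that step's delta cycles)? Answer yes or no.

no

t=0 Δ0: w5=0 w3=1 w9=0 w1=0 w8=1 w7=0 clk=0 w0=0 w2=0 w4=1 w6=0
  Δ1: clk:0→1
  Δ2: w5:0→1, w4:1→0
  Δ3: w8:1→0, w0:0→1
  Δ4: w1:0→1, w8:0→1
  Δ5: w1:1→0, w2:0→1
  Δ6: w2:1→0
  (6Δ to stable)
t=1 Δ0: w5=1 w3=1 w9=0 w1=0 w8=1 w7=0 clk=1 w0=1 w2=0 w4=0 w6=0
  Δ1: clk:1→0
  (1Δ to stable)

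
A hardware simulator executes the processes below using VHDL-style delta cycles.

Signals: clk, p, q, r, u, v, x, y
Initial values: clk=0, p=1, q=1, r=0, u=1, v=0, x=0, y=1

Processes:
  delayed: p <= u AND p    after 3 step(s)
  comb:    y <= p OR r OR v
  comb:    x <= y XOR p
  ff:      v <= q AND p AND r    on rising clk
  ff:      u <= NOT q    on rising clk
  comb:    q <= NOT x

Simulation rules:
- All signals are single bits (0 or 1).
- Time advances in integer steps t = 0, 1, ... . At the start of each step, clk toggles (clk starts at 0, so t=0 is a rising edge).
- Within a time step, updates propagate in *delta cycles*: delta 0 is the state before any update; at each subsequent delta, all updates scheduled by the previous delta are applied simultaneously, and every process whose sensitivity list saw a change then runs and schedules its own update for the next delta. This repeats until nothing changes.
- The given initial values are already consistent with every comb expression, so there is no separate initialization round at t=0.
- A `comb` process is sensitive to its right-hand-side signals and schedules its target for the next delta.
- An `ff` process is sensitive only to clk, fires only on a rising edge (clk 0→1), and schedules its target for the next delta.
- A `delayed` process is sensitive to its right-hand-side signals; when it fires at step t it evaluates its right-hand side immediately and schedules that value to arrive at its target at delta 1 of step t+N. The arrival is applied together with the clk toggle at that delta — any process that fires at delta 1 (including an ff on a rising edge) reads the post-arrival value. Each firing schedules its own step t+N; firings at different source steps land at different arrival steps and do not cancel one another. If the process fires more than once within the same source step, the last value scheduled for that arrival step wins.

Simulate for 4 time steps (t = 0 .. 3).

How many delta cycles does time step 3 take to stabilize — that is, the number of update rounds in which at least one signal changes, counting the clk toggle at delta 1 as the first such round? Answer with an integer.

t=0 Δ0: y=1 u=1 x=0 clk=0 r=0 v=0 q=1 p=1
  Δ1: clk:0→1
  Δ2: u:1→0
  (2Δ to stable)
t=1 Δ0: y=1 u=0 x=0 clk=1 r=0 v=0 q=1 p=1
  Δ1: clk:1→0
  (1Δ to stable)
t=2 Δ0: y=1 u=0 x=0 clk=0 r=0 v=0 q=1 p=1
  Δ1: clk:0→1
  (1Δ to stable)
t=3 Δ0: y=1 u=0 x=0 clk=1 r=0 v=0 q=1 p=1
  Δ1: clk:1→0, p:1→0
  Δ2: y:1→0, x:0→1
  Δ3: x:1→0, q:1→0
  Δ4: q:0→1
  (4Δ to stable)

4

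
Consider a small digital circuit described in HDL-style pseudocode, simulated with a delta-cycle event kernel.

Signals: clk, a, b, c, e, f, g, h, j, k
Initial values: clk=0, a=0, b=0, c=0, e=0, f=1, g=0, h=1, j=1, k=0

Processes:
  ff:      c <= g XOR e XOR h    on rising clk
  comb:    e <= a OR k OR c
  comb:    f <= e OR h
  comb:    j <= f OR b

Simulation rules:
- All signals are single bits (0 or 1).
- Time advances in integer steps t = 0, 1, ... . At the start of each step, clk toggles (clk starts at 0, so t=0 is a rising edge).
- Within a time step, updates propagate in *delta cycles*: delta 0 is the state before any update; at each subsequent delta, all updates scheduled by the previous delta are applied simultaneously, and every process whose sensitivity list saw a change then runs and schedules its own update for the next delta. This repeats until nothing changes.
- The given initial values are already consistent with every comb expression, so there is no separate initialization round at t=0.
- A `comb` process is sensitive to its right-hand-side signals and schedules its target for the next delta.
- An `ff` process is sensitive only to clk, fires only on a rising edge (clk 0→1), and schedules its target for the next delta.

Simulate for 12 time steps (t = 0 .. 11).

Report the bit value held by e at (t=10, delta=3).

[bits: clk,k,f,g,h,j,e,c,a,b]
t=0: Δ0=0010110000 Δ1=1010110000 Δ2=1010110100 Δ3=1010111100 | 3Δ
t=1: Δ0=1010111100 Δ1=0010111100 | 1Δ
t=2: Δ0=0010111100 Δ1=1010111100 Δ2=1010111000 Δ3=1010110000 | 3Δ
t=3: Δ0=1010110000 Δ1=0010110000 | 1Δ
t=4: Δ0=0010110000 Δ1=1010110000 Δ2=1010110100 Δ3=1010111100 | 3Δ
t=5: Δ0=1010111100 Δ1=0010111100 | 1Δ
t=6: Δ0=0010111100 Δ1=1010111100 Δ2=1010111000 Δ3=1010110000 | 3Δ
t=7: Δ0=1010110000 Δ1=0010110000 | 1Δ
t=8: Δ0=0010110000 Δ1=1010110000 Δ2=1010110100 Δ3=1010111100 | 3Δ
t=9: Δ0=1010111100 Δ1=0010111100 | 1Δ
t=10: Δ0=0010111100 Δ1=1010111100 Δ2=1010111000 Δ3=1010110000 | 3Δ
t=11: Δ0=1010110000 Δ1=0010110000 | 1Δ

0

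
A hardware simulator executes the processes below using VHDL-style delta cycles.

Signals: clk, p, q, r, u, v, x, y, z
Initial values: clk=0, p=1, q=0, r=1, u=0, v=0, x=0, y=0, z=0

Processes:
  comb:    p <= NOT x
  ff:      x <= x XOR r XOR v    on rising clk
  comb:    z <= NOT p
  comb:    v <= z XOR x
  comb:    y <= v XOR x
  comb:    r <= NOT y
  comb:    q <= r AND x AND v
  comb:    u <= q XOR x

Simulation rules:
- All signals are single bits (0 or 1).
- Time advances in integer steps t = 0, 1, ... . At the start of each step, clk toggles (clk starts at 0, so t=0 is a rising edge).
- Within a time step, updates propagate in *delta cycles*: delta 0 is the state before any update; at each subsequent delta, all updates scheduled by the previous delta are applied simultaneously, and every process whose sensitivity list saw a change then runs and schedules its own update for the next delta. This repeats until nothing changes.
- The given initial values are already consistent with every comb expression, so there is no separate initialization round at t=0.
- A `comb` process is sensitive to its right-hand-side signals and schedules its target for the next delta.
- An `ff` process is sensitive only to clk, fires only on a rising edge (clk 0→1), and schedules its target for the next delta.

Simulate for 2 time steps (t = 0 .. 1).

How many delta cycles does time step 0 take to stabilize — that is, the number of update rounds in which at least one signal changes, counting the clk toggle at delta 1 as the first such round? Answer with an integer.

t=0 Δ0: z=0 q=0 clk=0 y=0 v=0 r=1 p=1 u=0 x=0
  Δ1: clk:0→1
  Δ2: x:0→1
  Δ3: y:0→1, v:0→1, p:1→0, u:0→1
  Δ4: z:0→1, q:0→1, y:1→0, r:1→0
  Δ5: q:1→0, v:1→0, r:0→1, u:1→0
  Δ6: y:0→1, u:0→1
  Δ7: r:1→0
  (7Δ to stable)
t=1 Δ0: z=1 q=0 clk=1 y=1 v=0 r=0 p=0 u=1 x=1
  Δ1: clk:1→0
  (1Δ to stable)

7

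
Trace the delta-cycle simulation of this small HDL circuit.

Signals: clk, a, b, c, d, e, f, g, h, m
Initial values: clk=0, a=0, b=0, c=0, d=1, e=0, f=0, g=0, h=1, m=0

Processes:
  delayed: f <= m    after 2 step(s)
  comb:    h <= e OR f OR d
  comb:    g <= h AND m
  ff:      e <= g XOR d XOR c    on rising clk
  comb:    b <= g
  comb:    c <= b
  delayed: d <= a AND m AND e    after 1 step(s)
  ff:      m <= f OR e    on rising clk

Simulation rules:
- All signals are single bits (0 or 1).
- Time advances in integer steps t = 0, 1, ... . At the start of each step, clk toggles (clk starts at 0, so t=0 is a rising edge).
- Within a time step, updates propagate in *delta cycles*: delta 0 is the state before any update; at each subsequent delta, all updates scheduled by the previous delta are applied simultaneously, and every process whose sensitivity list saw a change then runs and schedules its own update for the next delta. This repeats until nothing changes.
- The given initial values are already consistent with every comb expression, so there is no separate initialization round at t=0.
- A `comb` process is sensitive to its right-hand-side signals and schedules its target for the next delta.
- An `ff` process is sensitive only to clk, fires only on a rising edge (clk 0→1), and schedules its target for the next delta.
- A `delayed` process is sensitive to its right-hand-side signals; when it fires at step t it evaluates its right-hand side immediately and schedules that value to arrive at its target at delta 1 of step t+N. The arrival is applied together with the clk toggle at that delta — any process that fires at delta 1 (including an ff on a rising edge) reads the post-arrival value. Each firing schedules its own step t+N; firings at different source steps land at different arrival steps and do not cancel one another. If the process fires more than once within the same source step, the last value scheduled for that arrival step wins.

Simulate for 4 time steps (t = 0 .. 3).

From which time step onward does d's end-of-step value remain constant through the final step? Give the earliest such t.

[bits: m,b,c,d,f,h,e,clk,a,g]
t=0: Δ0=0001010000 Δ1=0001010100 Δ2=0001011100 | 2Δ
t=1: Δ0=0001011100 Δ1=0000011000 | 1Δ
t=2: Δ0=0000011000 Δ1=0000011100 Δ2=1000010100 Δ3=1000000101 Δ4=1100000100 Δ5=1010000100 Δ6=1000000100 | 6Δ
t=3: Δ0=1000000100 Δ1=1000000000 | 1Δ

1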